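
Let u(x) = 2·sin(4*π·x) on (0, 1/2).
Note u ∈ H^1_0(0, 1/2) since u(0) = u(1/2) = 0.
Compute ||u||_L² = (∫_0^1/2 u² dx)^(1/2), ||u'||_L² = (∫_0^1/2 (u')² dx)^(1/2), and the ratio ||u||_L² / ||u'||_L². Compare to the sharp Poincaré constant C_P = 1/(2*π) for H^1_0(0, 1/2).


||u||_L² / ||u'||_L² = 1/(4*π) < C_P = 1/(2*π).

u(x) = 2·sin(4*π·x), so u'(x) = 8*π*cos(4*π*x).
Writing u(x) = A·sin(kπx/L) with A = 2 and k = 2, use ∫_0^L sin²(kπx/L) dx = L/2 and ∫_0^L cos²(kπx/L) dx = L/2.
u² = 4·sin²(4*π·x) and (u')² = 64*π^2·cos²(4*π·x), and each of sin², cos² integrates to L/2 = 1/4 over (0, 1/2).
∫_0^1/2 u² dx = 1, so ||u||_L² = 1.
∫_0^1/2 (u')² dx = 16*π^2, so ||u'||_L² = 4*π.
Ratio ||u||_L² / ||u'||_L² = 1/(4*π).
Sharp Poincaré constant on H^1_0(0, 1/2) is C_P = L/π = 1/(2*π), achieved by sin(2*π·x).
This is the k = 2 harmonic; the ratio L/(kπ) is strictly less than C_P = L/π, consistent with the sharp inequality ||u||_L² ≤ C_P ||u'||_L².


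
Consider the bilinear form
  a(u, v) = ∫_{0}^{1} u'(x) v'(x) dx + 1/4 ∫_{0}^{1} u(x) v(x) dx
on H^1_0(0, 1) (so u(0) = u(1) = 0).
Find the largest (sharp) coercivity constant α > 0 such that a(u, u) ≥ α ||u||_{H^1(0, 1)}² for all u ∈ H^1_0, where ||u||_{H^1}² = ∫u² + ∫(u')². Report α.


α = (1/4 + π^2)/(1 + π^2)

Coercivity of a(·,·) on H^1_0(0, 1) means a(u, u) ≥ α ||u||_{H^1}² for every u ∈ H^1_0.
The interval has length L = 1, and Poincaré/coercivity depend only on L. Here a(u, u) = ∫(u')² + (1/4)·∫u².
Here 0 < c = 1/4 < 1. The condition a(u,u) ≥ α||u||_{H^1}² reads (1−α)∫(u')² ≥ (α−c)∫u². Any admissible α is ≤ 1 (rapidly oscillating u have ∫u²/∫(u')² → 0), and α = 1 would force 0 ≥ (1−c)∫u², impossible since c < 1; so 1−α > 0. By the sharp Poincaré inequality on H^1_0 of an interval of length L, ∫(u')² ≥ (π/L)²∫u² with equality for the first sine mode sin(π(x−x₀)/L) (x₀ the left endpoint), so the inequality holds for all u iff (1−α)(π/L)² ≥ α − c, i.e. α ≤ ((π/L)² + c)/((π/L)² + 1) = (1 + c(L/π)²)/(1 + (L/π)²). With (π/L)² = π^2 and c = 1/4, the largest admissible constant is α = ((π/L)² + c)/((π/L)² + 1).
Simplifying, α = (1/4 + π^2)/(1 + π^2).


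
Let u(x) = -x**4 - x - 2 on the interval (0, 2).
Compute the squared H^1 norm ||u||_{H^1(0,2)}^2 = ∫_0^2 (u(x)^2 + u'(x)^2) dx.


||u||_{H^1}^2 = 141454/315

The H^1 norm (squared) on an interval (0, L) is
  ||u||_{H^1}^2 = ∫_0^L u(x)^2 dx + ∫_0^L u'(x)^2 dx.
Compute u'(x) = -4*x**3 - 1.
Then u(x)^2 = x**8 + 2*x**5 + 4*x**4 + x**2 + 4*x + 4 and u'(x)^2 = 16*x**6 + 8*x**3 + 1.
Integrate each monomial from 0 to 2 using ∫_0^2 c·x^n dx = c·2^(n+1)/(n+1):
  ∫_0^2 u(x)^2 dx = ∫_0^2 (x^8 + 2*x^5 + 4*x^4 + x^2 + 4*x + 4) dx. Term by term:
    ∫_0^2 x^8 dx = 512/9;  ∫_0^2 2*x^5 dx = 64/3;  ∫_0^2 4*x^4 dx = 128/5;
    ∫_0^2 x^2 dx = 8/3;  ∫_0^2 4*x dx = 8;  ∫_0^2 4 dx = 8.
  Sum: 512/9 + 64/3 + 128/5 + 8/3 + 8 + 8 = 5512/45.
  ∫_0^2 u'(x)^2 dx = ∫_0^2 (16*x^6 + 8*x^3 + 1) dx. Term by term:
    ∫_0^2 16*x^6 dx = 2048/7;  ∫_0^2 8*x^3 dx = 32;  ∫_0^2 1 dx = 2.
  Sum: 2048/7 + 32 + 2 = 2286/7.
Adding: ||u||_{H^1}^2 = 5512/45 + 2286/7 = 141454/315.


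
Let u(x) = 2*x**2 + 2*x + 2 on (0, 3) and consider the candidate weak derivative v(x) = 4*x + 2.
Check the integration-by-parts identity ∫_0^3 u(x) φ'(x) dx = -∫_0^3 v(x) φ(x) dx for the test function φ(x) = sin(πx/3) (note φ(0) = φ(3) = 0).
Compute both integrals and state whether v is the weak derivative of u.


LHS = -48/π, RHS = -48/π. Yes, v = u' weakly.

u(x) = 2*x**2 + 2*x + 2, classical derivative u'(x) = 4*x + 2.
φ(x) = sin(πx/3), so φ'(x) = π*cos(π*x/3)/3.
Note φ(0) = φ(3) = 0, so the boundary term u·φ vanishes.
LHS = ∫_0^3 u(x) φ'(x) dx = ∫_0^3 (2*π*x^2*cos(π*x/3)/3 + 2*π*x*cos(π*x/3)/3 + 2*π*cos(π*x/3)/3) dx. Term by term:
  ∫_0^3 2*π*cos(π*x/3)/3 dx = 0;  ∫_0^3 2*π*x*cos(π*x/3)/3 dx = -12/π;  ∫_0^3 2*π*x^2*cos(π*x/3)/3 dx = -36/π.
Sum: 0 − 12/π − 36/π = -48/π.
So LHS = -48/π.
∫_0^3 v(x) φ(x) dx = ∫_0^3 (4*x*sin(π*x/3) + 2*sin(π*x/3)) dx. Term by term:
  ∫_0^3 2*sin(π*x/3) dx = 12/π;  ∫_0^3 4*x*sin(π*x/3) dx = 36/π.
Sum: 12/π + 36/π = 48/π.
So RHS = -∫_0^3 v(x) φ(x) dx = -48/π.
LHS = RHS, so the identity holds for this test φ.
Moreover u is smooth here and v(x) = u'(x) = 4*x + 2 pointwise, so the identity holds for every test function. Hence v is the weak derivative of u.


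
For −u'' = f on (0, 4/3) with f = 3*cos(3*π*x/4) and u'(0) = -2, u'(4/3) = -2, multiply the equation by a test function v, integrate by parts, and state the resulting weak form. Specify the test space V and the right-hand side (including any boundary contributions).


V = H^1(0, 4/3) (v unrestricted at boundary; u is determined up to an additive constant); weak form: ∫_0^4/3 u'v' dx = ∫_0^4/3 (3*cos(3*π*x/4)) v dx − 2·v(4/3) + 2·v(0) for all v ∈ V.

Multiply both sides by a test function v and integrate from 0 to 4/3:
  ∫_0^4/3 −u''(x) v(x) dx = ∫_0^4/3 f(x) v(x) dx.
Integrate the LHS by parts once:
  ∫_0^4/3 −u'' v dx = −[u'(x) v(x)]_0^4/3 + ∫_0^4/3 u'(x) v'(x) dx.
Thus ∫_0^4/3 u'(x) v'(x) dx = ∫_0^4/3 f(x) v(x) dx + [u'(x) v(x)]_0^4/3.
Choose V so that boundary terms are either known or forced to vanish.
u has inhomogeneous Neumann u'(0) = -2, u'(4/3) = -2. [u' v]_0^4/3 = (-2)·v(4/3) − (-2)·v(0) = − 2·v(4/3) + 2·v(0). Take V = H^1(0, 4/3); boundary term becomes part of RHS.
Weak formulation: find u (satisfying any essential BC) such that ∫_0^4/3 u'(x) v'(x) dx = ∫_0^4/3 f v dx − 2·v(4/3) + 2·v(0) for all v ∈ V (Neumann data are natural BCs: they enter the RHS as boundary terms).
Substituting f(x) = 3*cos(3*π*x/4), the right-hand side is ∫_0^4/3 (3*cos(3*π*x/4)) v dx − 2·v(4/3) + 2·v(0).
Compatibility check (pure Neumann): taking v ≡ 1 ∈ V gives 0 = ∫_0^4/3 f dx + (-2) − (-2), i.e. ∫_0^4/3 f dx must equal u'(0) − u'(4/3) = 0. Indeed ∫_0^4/3 (3*cos(3*π*x/4)) dx = 0, so the data are compatible. The solution is then unique only up to an additive constant (fix it e.g. by requiring ∫_0^4/3 u dx = 0).


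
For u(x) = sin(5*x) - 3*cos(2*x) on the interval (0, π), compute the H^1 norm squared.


||u||_{H^1(0,π)}^2 = -100/7 + 71*π/2

u'(x) = 6*sin(2*x) + 5*cos(5*x).
Expand u² and (u')² and integrate term by term on (0, π), using: for integers n ≥ 1, ∫_0^π sin²(nx) dx = ∫_0^π cos²(nx) dx = π/2; for n ≠ n', ∫_0^π sin(nx)sin(n'x) dx = ∫_0^π cos(nx)cos(n'x) dx = 0; and by product-to-sum, ∫_0^π sin(nx)cos(n'x) dx = ½∫_0^π [sin((n+n')x) + sin((n−n')x)] dx, which is 0 when n+n' is even and 2n/(n²−n'²) when n+n' is odd (it need not vanish on (0, π)).
  u² squared terms: (-3)²·∫cos(2x)² dx = 9·π/2 = 9*π/2;  (1)²·∫sin(5x)² dx = 1·π/2 = π/2.
  u² cross terms: 2·(-3)·(1)·∫cos(2x)·sin(5x) dx = -6·(10/21) = -20/7.
  So ∫_0^π u² dx = 9*π/2 + π/2 − 20/7 = -20/7 + 5*π.
  (u')² squared terms: (5)²·∫cos(5x)² dx = 25·π/2 = 25*π/2;  (6)²·∫sin(2x)² dx = 36·π/2 = 18*π.
  (u')² cross terms: 2·(5)·(6)·∫cos(5x)·sin(2x) dx = 60·(-4/21) = -80/7.
  So ∫_0^π (u')² dx = 25*π/2 + 18*π − 80/7 = -80/7 + 61*π/2.
||u||_{H^1}^2 = (-20/7 + 5*π) + (-80/7 + 61*π/2) = -100/7 + 71*π/2.


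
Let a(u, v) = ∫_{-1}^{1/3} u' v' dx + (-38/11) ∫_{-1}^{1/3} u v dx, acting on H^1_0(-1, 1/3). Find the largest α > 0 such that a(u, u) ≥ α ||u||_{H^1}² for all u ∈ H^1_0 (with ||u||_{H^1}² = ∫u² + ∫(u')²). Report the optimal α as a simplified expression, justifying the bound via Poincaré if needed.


α = (-608 + 99*π^2)/(11*(16 + 9*π^2))

Coercivity of a(·,·) on H^1_0(-1, 1/3) means a(u, u) ≥ α ||u||_{H^1}² for every u ∈ H^1_0.
The interval has length L = 4/3, and Poincaré/coercivity depend only on L. Here a(u, u) = ∫(u')² + (-38/11)·∫u².
Here c = -38/11 < 0 with |c| < (π/L)² = 9*π^2/16, so coercivity still holds. The condition a(u,u) ≥ α||u||_{H^1}² reads (1−α)∫(u')² ≥ (α−c)∫u². Any admissible α is ≤ 1 (rapidly oscillating u have ∫u²/∫(u')² → 0), and α = 1 would force 0 ≥ (1−c)∫u², impossible since c < 1; so 1−α > 0. By the sharp Poincaré inequality on H^1_0 of an interval of length L, ∫(u')² ≥ (π/L)²∫u² with equality for the first sine mode sin(π(x−x₀)/L) (x₀ the left endpoint), so the inequality holds for all u iff (1−α)(π/L)² ≥ α − c, i.e. α ≤ ((π/L)² + c)/((π/L)² + 1) = (1 + c(L/π)²)/(1 + (L/π)²). (Direct route, valid since c ≤ 0: Poincaré gives c∫u² ≥ c(L/π)²∫(u')², so a(u,u) ≥ (1 + c(L/π)²)∫(u')², while ||u||_{H^1}² ≤ (1 + (L/π)²)∫(u')²; dividing yields the same α.) With (π/L)² = 9*π^2/16 and c = -38/11, the largest admissible constant is α = ((π/L)² + c)/((π/L)² + 1).
Simplifying, α = (-608 + 99*π^2)/(11*(16 + 9*π^2)).


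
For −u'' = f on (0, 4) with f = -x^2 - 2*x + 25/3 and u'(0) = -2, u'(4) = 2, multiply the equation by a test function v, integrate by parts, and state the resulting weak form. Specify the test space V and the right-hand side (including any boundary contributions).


V = H^1(0, 4) (v unrestricted at boundary; u is determined up to an additive constant); weak form: ∫_0^4 u'v' dx = ∫_0^4 (-x^2 - 2*x + 25/3) v dx + 2·v(4) + 2·v(0) for all v ∈ V.

Multiply both sides by a test function v and integrate from 0 to 4:
  ∫_0^4 −u''(x) v(x) dx = ∫_0^4 f(x) v(x) dx.
Integrate the LHS by parts once:
  ∫_0^4 −u'' v dx = −[u'(x) v(x)]_0^4 + ∫_0^4 u'(x) v'(x) dx.
Thus ∫_0^4 u'(x) v'(x) dx = ∫_0^4 f(x) v(x) dx + [u'(x) v(x)]_0^4.
Choose V so that boundary terms are either known or forced to vanish.
u has inhomogeneous Neumann u'(0) = -2, u'(4) = 2. [u' v]_0^4 = (2)·v(4) − (-2)·v(0) = 2·v(4) + 2·v(0). Take V = H^1(0, 4); boundary term becomes part of RHS.
Weak formulation: find u (satisfying any essential BC) such that ∫_0^4 u'(x) v'(x) dx = ∫_0^4 f v dx + 2·v(4) + 2·v(0) for all v ∈ V (Neumann data are natural BCs: they enter the RHS as boundary terms).
Substituting f(x) = -x^2 - 2*x + 25/3, the right-hand side is ∫_0^4 (-x^2 - 2*x + 25/3) v dx + 2·v(4) + 2·v(0).
Compatibility check (pure Neumann): taking v ≡ 1 ∈ V gives 0 = ∫_0^4 f dx + (2) − (-2), i.e. ∫_0^4 f dx must equal u'(0) − u'(4) = -4. Indeed ∫_0^4 (-x^2 - 2*x + 25/3) dx = -4, so the data are compatible. The solution is then unique only up to an additive constant (fix it e.g. by requiring ∫_0^4 u dx = 0).


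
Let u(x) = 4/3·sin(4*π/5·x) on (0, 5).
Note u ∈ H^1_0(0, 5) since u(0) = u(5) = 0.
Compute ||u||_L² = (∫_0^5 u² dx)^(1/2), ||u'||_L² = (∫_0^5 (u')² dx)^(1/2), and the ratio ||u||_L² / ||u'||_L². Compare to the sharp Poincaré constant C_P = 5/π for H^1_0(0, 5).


||u||_L² / ||u'||_L² = 5/(4*π) < C_P = 5/π.

u(x) = 4/3·sin(4*π/5·x), so u'(x) = 16*π*cos(4*π*x/5)/15.
Writing u(x) = A·sin(kπx/L) with A = 4/3 and k = 4, use ∫_0^L sin²(kπx/L) dx = L/2 and ∫_0^L cos²(kπx/L) dx = L/2.
u² = 16/9·sin²(4*π/5·x) and (u')² = 256*π^2/225·cos²(4*π/5·x), and each of sin², cos² integrates to L/2 = 5/2 over (0, 5).
∫_0^5 u² dx = 40/9, so ||u||_L² = 2*sqrt(10)/3.
∫_0^5 (u')² dx = 128*π^2/45, so ||u'||_L² = 8*sqrt(10)*π/15.
Ratio ||u||_L² / ||u'||_L² = 5/(4*π).
Sharp Poincaré constant on H^1_0(0, 5) is C_P = L/π = 5/π, achieved by sin(π/5·x).
This is the k = 4 harmonic; the ratio L/(kπ) is strictly less than C_P = L/π, consistent with the sharp inequality ||u||_L² ≤ C_P ||u'||_L².


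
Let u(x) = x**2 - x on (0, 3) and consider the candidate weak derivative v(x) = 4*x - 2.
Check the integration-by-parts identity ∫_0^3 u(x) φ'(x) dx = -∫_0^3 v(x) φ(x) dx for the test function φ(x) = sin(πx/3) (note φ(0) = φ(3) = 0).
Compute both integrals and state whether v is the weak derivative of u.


LHS = -12/π, RHS = -24/π. No, v is not the weak derivative of u.

u(x) = x**2 - x, classical derivative u'(x) = 2*x - 1.
φ(x) = sin(πx/3), so φ'(x) = π*cos(π*x/3)/3.
Note φ(0) = φ(3) = 0, so the boundary term u·φ vanishes.
LHS = ∫_0^3 u(x) φ'(x) dx = ∫_0^3 (π*x^2*cos(π*x/3)/3 - π*x*cos(π*x/3)/3) dx. Term by term:
  ∫_0^3 -π*x*cos(π*x/3)/3 dx = 6/π;  ∫_0^3 π*x^2*cos(π*x/3)/3 dx = -18/π.
Sum: 6/π − 18/π = -12/π.
So LHS = -12/π.
∫_0^3 v(x) φ(x) dx = ∫_0^3 (4*x*sin(π*x/3) - 2*sin(π*x/3)) dx. Term by term:
  ∫_0^3 -2*sin(π*x/3) dx = -12/π;  ∫_0^3 4*x*sin(π*x/3) dx = 36/π.
Sum: -12/π + 36/π = 24/π.
So RHS = -∫_0^3 v(x) φ(x) dx = -24/π.
LHS − RHS = 12/π ≠ 0, so the identity fails.
(For a valid weak derivative the identity must hold for EVERY test function, in particular this one. The failure shows v is NOT the weak derivative of u.)
Correct weak derivative would be u'(x) = 2*x - 1.


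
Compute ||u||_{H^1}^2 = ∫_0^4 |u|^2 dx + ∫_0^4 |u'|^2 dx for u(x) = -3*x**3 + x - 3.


||u||_{H^1}^2 = 781336/21

The H^1 norm (squared) on an interval (0, L) is
  ||u||_{H^1}^2 = ∫_0^L u(x)^2 dx + ∫_0^L u'(x)^2 dx.
Compute u'(x) = 1 - 9*x**2.
Then u(x)^2 = 9*x**6 - 6*x**4 + 18*x**3 + x**2 - 6*x + 9 and u'(x)^2 = 81*x**4 - 18*x**2 + 1.
Integrate each monomial from 0 to 4 using ∫_0^4 c·x^n dx = c·4^(n+1)/(n+1):
  ∫_0^4 u(x)^2 dx = ∫_0^4 (9*x^6 - 6*x^4 + 18*x^3 + x^2 - 6*x + 9) dx. Term by term:
    ∫_0^4 9*x^6 dx = 147456/7;  ∫_0^4 -6*x^4 dx = -6144/5;  ∫_0^4 18*x^3 dx = 1152;
    ∫_0^4 x^2 dx = 64/3;  ∫_0^4 -6*x dx = -48;  ∫_0^4 9 dx = 36.
  Sum: 147456/7 − 6144/5 + 1152 + 64/3 − 48 + 36 = 2204756/105.
  ∫_0^4 u'(x)^2 dx = ∫_0^4 (81*x^4 - 18*x^2 + 1) dx. Term by term:
    ∫_0^4 81*x^4 dx = 82944/5;  ∫_0^4 -18*x^2 dx = -384;  ∫_0^4 1 dx = 4.
  Sum: 82944/5 − 384 + 4 = 81044/5.
Adding: ||u||_{H^1}^2 = 2204756/105 + 81044/5 = 781336/21.


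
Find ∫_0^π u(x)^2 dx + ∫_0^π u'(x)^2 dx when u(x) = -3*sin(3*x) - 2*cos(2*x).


||u||_{H^1(0,π)}^2 = 72 + 55*π

u'(x) = 4*sin(2*x) - 9*cos(3*x).
Expand u² and (u')² and integrate term by term on (0, π), using: for integers n ≥ 1, ∫_0^π sin²(nx) dx = ∫_0^π cos²(nx) dx = π/2; for n ≠ n', ∫_0^π sin(nx)sin(n'x) dx = ∫_0^π cos(nx)cos(n'x) dx = 0; and by product-to-sum, ∫_0^π sin(nx)cos(n'x) dx = ½∫_0^π [sin((n+n')x) + sin((n−n')x)] dx, which is 0 when n+n' is even and 2n/(n²−n'²) when n+n' is odd (it need not vanish on (0, π)).
  u² squared terms: (-3)²·∫sin(3x)² dx = 9·π/2 = 9*π/2;  (-2)²·∫cos(2x)² dx = 4·π/2 = 2*π.
  u² cross terms: 2·(-3)·(-2)·∫sin(3x)·cos(2x) dx = 12·(6/5) = 72/5.
  So ∫_0^π u² dx = 9*π/2 + 2*π + 72/5 = 72/5 + 13*π/2.
  (u')² squared terms: (-9)²·∫cos(3x)² dx = 81·π/2 = 81*π/2;  (4)²·∫sin(2x)² dx = 16·π/2 = 8*π.
  (u')² cross terms: 2·(-9)·(4)·∫cos(3x)·sin(2x) dx = -72·(-4/5) = 288/5.
  So ∫_0^π (u')² dx = 81*π/2 + 8*π + 288/5 = 288/5 + 97*π/2.
||u||_{H^1}^2 = (72/5 + 13*π/2) + (288/5 + 97*π/2) = 72 + 55*π.


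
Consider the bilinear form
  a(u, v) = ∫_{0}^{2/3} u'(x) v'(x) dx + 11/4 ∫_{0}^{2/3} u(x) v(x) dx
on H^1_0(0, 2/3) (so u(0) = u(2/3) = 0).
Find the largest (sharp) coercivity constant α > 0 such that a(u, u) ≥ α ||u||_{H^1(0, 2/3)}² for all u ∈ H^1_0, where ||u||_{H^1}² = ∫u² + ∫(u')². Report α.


α = 1

Coercivity of a(·,·) on H^1_0(0, 2/3) means a(u, u) ≥ α ||u||_{H^1}² for every u ∈ H^1_0.
The interval has length L = 2/3, and Poincaré/coercivity depend only on L. Here a(u, u) = ∫(u')² + (11/4)·∫u².
Here c = 11/4 ≥ 1, so a(u,u) = ∫(u')² + c∫u² ≥ ∫(u')² + ∫u² = ||u||_{H^1}², i.e. α = 1 works. No larger α is possible: a(u,u) ≥ α||u||_{H^1}² means (1−α)∫(u')² ≥ (α−c)∫u², and for the modes u_n = sin(nπ(x−x₀)/L) (x₀ the left endpoint) one has ∫u_n²/∫(u_n')² = (L/(nπ))² → 0, so a(u_n,u_n)/||u_n||_{H^1}² → 1. Hence the optimal constant is α = 1.
Therefore α = 1.


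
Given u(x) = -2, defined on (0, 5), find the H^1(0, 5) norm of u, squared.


||u||_{H^1}^2 = 20

The H^1 norm (squared) on an interval (0, L) is
  ||u||_{H^1}^2 = ∫_0^L u(x)^2 dx + ∫_0^L u'(x)^2 dx.
Compute u'(x) = 0.
Then u(x)^2 = 4 and u'(x)^2 = 0.
Integrate each monomial from 0 to 5 using ∫_0^5 c·x^n dx = c·5^(n+1)/(n+1):
  ∫_0^5 u(x)^2 dx = ∫_0^5 (4) dx. Term by term:
    ∫_0^5 4 dx = 20.
  ∫_0^5 u'(x)^2 dx = ∫_0^5 (0) dx. Term by term:
    ∫_0^5 0 dx = 0.
Adding: ||u||_{H^1}^2 = 20 + 0 = 20.


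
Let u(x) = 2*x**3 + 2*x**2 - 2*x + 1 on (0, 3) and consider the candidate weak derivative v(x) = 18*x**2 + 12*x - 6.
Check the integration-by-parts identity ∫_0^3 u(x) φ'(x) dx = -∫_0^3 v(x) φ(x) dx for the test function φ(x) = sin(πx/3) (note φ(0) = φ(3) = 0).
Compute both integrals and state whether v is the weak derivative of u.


LHS = -186/π + 648/π^3, RHS = -558/π + 1944/π^3. No, v is not the weak derivative of u.

u(x) = 2*x**3 + 2*x**2 - 2*x + 1, classical derivative u'(x) = 6*x**2 + 4*x - 2.
φ(x) = sin(πx/3), so φ'(x) = π*cos(π*x/3)/3.
Note φ(0) = φ(3) = 0, so the boundary term u·φ vanishes.
LHS = ∫_0^3 u(x) φ'(x) dx = ∫_0^3 (2*π*x^3*cos(π*x/3)/3 + 2*π*x^2*cos(π*x/3)/3 - 2*π*x*cos(π*x/3)/3 + π*cos(π*x/3)/3) dx. Term by term:
  ∫_0^3 π*cos(π*x/3)/3 dx = 0;  ∫_0^3 -2*π*x*cos(π*x/3)/3 dx = 12/π;  ∫_0^3 2*π*x^2*cos(π*x/3)/3 dx = -36/π;
  ∫_0^3 2*π*x^3*cos(π*x/3)/3 dx = -162/π + 648/π^3.
Sum: 0 + 12/π − 36/π + -162/π + 648/π^3 = -186/π + 648/π^3.
So LHS = -186/π + 648/π^3.
∫_0^3 v(x) φ(x) dx = ∫_0^3 (18*x^2*sin(π*x/3) + 12*x*sin(π*x/3) - 6*sin(π*x/3)) dx. Term by term:
  ∫_0^3 -6*sin(π*x/3) dx = -36/π;  ∫_0^3 12*x*sin(π*x/3) dx = 108/π;  ∫_0^3 18*x^2*sin(π*x/3) dx = -1944/π^3 + 486/π.
Sum: -36/π + 108/π + -1944/π^3 + 486/π = -1944/π^3 + 558/π.
So RHS = -∫_0^3 v(x) φ(x) dx = -558/π + 1944/π^3.
LHS − RHS = -1296/π^3 + 372/π ≠ 0, so the identity fails.
(For a valid weak derivative the identity must hold for EVERY test function, in particular this one. The failure shows v is NOT the weak derivative of u.)
Correct weak derivative would be u'(x) = 6*x**2 + 4*x - 2.


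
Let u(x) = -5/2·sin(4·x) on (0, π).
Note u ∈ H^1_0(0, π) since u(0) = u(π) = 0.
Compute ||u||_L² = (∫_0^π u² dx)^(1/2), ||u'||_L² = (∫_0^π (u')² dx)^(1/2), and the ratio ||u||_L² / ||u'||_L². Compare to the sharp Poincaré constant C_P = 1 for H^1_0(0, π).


||u||_L² / ||u'||_L² = 1/4 < C_P = 1.

u(x) = -5/2·sin(4·x), so u'(x) = -10*cos(4*x).
Writing u(x) = A·sin(kπx/L) with A = -5/2 and k = 4, use ∫_0^L sin²(kπx/L) dx = L/2 and ∫_0^L cos²(kπx/L) dx = L/2.
u² = 25/4·sin²(4·x) and (u')² = 100·cos²(4·x), and each of sin², cos² integrates to L/2 = π/2 over (0, π).
∫_0^π u² dx = 25*π/8, so ||u||_L² = 5*sqrt(2)*sqrt(π)/4.
∫_0^π (u')² dx = 50*π, so ||u'||_L² = 5*sqrt(2)*sqrt(π).
Ratio ||u||_L² / ||u'||_L² = 1/4.
Sharp Poincaré constant on H^1_0(0, π) is C_P = L/π = 1, achieved by sin(x).
This is the k = 4 harmonic; the ratio L/(kπ) is strictly less than C_P = L/π, consistent with the sharp inequality ||u||_L² ≤ C_P ||u'||_L².


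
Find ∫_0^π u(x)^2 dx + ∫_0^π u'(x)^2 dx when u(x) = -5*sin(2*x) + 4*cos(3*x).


||u||_{H^1(0,π)}^2 = 320 + 285*π/2

u'(x) = -12*sin(3*x) - 10*cos(2*x).
Expand u² and (u')² and integrate term by term on (0, π), using: for integers n ≥ 1, ∫_0^π sin²(nx) dx = ∫_0^π cos²(nx) dx = π/2; for n ≠ n', ∫_0^π sin(nx)sin(n'x) dx = ∫_0^π cos(nx)cos(n'x) dx = 0; and by product-to-sum, ∫_0^π sin(nx)cos(n'x) dx = ½∫_0^π [sin((n+n')x) + sin((n−n')x)] dx, which is 0 when n+n' is even and 2n/(n²−n'²) when n+n' is odd (it need not vanish on (0, π)).
  u² squared terms: (-5)²·∫sin(2x)² dx = 25·π/2 = 25*π/2;  (4)²·∫cos(3x)² dx = 16·π/2 = 8*π.
  u² cross terms: 2·(-5)·(4)·∫sin(2x)·cos(3x) dx = -40·(-4/5) = 32.
  So ∫_0^π u² dx = 25*π/2 + 8*π + 32 = 32 + 41*π/2.
  (u')² squared terms: (-12)²·∫sin(3x)² dx = 144·π/2 = 72*π;  (-10)²·∫cos(2x)² dx = 100·π/2 = 50*π.
  (u')² cross terms: 2·(-12)·(-10)·∫sin(3x)·cos(2x) dx = 240·(6/5) = 288.
  So ∫_0^π (u')² dx = 72*π + 50*π + 288 = 288 + 122*π.
||u||_{H^1}^2 = (32 + 41*π/2) + (288 + 122*π) = 320 + 285*π/2.


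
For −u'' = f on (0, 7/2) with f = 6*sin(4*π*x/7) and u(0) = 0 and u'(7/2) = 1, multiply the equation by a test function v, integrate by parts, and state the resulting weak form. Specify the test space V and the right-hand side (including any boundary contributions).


V = {v ∈ H^1(0, 7/2) : v(0) = 0} (test functions vanish at x = 0 where u is specified); weak form: ∫_0^7/2 u'v' dx = ∫_0^7/2 (6*sin(4*π*x/7)) v dx + v(7/2) for all v ∈ V.

Multiply both sides by a test function v and integrate from 0 to 7/2:
  ∫_0^7/2 −u''(x) v(x) dx = ∫_0^7/2 f(x) v(x) dx.
Integrate the LHS by parts once:
  ∫_0^7/2 −u'' v dx = −[u'(x) v(x)]_0^7/2 + ∫_0^7/2 u'(x) v'(x) dx.
Thus ∫_0^7/2 u'(x) v'(x) dx = ∫_0^7/2 f(x) v(x) dx + [u'(x) v(x)]_0^7/2.
Choose V so that boundary terms are either known or forced to vanish.
Mixed BC: u(0) = 0 (Dirichlet) and u'(7/2) = 1 (Neumann). Define V = {v ∈ H^1(0, 7/2) : v(0) = 0}. Then [u' v]_0^7/2 = u'(7/2)·v(7/2) − u'(0)·0 = v(7/2).
Weak formulation: find u (satisfying any essential BC) such that ∫_0^7/2 u'(x) v'(x) dx = ∫_0^7/2 f v dx + v(7/2) for all v ∈ V (Dirichlet at 0 absorbed into V; Neumann datum at x = 7/2 contributes the boundary term).
Substituting f(x) = 6*sin(4*π*x/7), the right-hand side is ∫_0^7/2 (6*sin(4*π*x/7)) v dx + v(7/2).


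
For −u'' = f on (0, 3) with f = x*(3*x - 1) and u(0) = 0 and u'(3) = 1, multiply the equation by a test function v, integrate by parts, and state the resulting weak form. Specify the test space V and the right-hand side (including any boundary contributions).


V = {v ∈ H^1(0, 3) : v(0) = 0} (test functions vanish at x = 0 where u is specified); weak form: ∫_0^3 u'v' dx = ∫_0^3 (x*(3*x - 1)) v dx + v(3) for all v ∈ V.

Multiply both sides by a test function v and integrate from 0 to 3:
  ∫_0^3 −u''(x) v(x) dx = ∫_0^3 f(x) v(x) dx.
Integrate the LHS by parts once:
  ∫_0^3 −u'' v dx = −[u'(x) v(x)]_0^3 + ∫_0^3 u'(x) v'(x) dx.
Thus ∫_0^3 u'(x) v'(x) dx = ∫_0^3 f(x) v(x) dx + [u'(x) v(x)]_0^3.
Choose V so that boundary terms are either known or forced to vanish.
Mixed BC: u(0) = 0 (Dirichlet) and u'(3) = 1 (Neumann). Define V = {v ∈ H^1(0, 3) : v(0) = 0}. Then [u' v]_0^3 = u'(3)·v(3) − u'(0)·0 = v(3).
Weak formulation: find u (satisfying any essential BC) such that ∫_0^3 u'(x) v'(x) dx = ∫_0^3 f v dx + v(3) for all v ∈ V (Dirichlet at 0 absorbed into V; Neumann datum at x = 3 contributes the boundary term).
Substituting f(x) = x*(3*x - 1), the right-hand side is ∫_0^3 (x*(3*x - 1)) v dx + v(3).


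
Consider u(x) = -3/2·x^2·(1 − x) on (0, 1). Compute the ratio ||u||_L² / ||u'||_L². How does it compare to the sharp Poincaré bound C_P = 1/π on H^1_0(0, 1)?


||u||_L² / ||u'||_L² = sqrt(14)/14 < C_P = 1/π.

u(x) = -3/2·x^2·(1 − x), so u'(x) = 3*x*(3*x - 2)/2.
u(x) = -3/2·x^2·(1 − x) vanishes at x = 0 and x = 1, so u ∈ H^1_0(0, 1). Differentiate via the product rule and integrate the resulting polynomials term by term.
  ∫_0^1 u² dx = ∫_0^1 (9*x^6/4 - 9*x^5/2 + 9*x^4/4) dx. Term by term:
    ∫_0^1 9*x^6/4 dx = 9/28;  ∫_0^1 -9*x^5/2 dx = -3/4;  ∫_0^1 9*x^4/4 dx = 9/20.
  Sum: 9/28 − 3/4 + 9/20 = 3/140.
  ∫_0^1 (u')² dx = ∫_0^1 (81*x^4/4 - 27*x^3 + 9*x^2) dx. Term by term:
    ∫_0^1 81*x^4/4 dx = 81/20;  ∫_0^1 -27*x^3 dx = -27/4;  ∫_0^1 9*x^2 dx = 3.
  Sum: 81/20 − 27/4 + 3 = 3/10.
∫_0^1 u² dx = 3/140, so ||u||_L² = sqrt(105)/70.
∫_0^1 (u')² dx = 3/10, so ||u'||_L² = sqrt(30)/10.
Ratio ||u||_L² / ||u'||_L² = sqrt(14)/14.
Sharp Poincaré constant on H^1_0(0, 1) is C_P = L/π = 1/π, achieved by sin(π·x).
A polynomial bump cannot attain the sharp Poincaré constant (only the first sine eigenfunction does), so the ratio is strictly less than C_P, consistent with ||u||_L² ≤ C_P ||u'||_L².


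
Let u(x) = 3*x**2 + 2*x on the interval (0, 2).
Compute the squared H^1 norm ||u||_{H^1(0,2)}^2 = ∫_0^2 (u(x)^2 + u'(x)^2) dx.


||u||_{H^1}^2 = 4024/15

The H^1 norm (squared) on an interval (0, L) is
  ||u||_{H^1}^2 = ∫_0^L u(x)^2 dx + ∫_0^L u'(x)^2 dx.
Compute u'(x) = 6*x + 2.
Then u(x)^2 = 9*x**4 + 12*x**3 + 4*x**2 and u'(x)^2 = 36*x**2 + 24*x + 4.
Integrate each monomial from 0 to 2 using ∫_0^2 c·x^n dx = c·2^(n+1)/(n+1):
  ∫_0^2 u(x)^2 dx = ∫_0^2 (9*x^4 + 12*x^3 + 4*x^2) dx. Term by term:
    ∫_0^2 9*x^4 dx = 288/5;  ∫_0^2 12*x^3 dx = 48;  ∫_0^2 4*x^2 dx = 32/3.
  Sum: 288/5 + 48 + 32/3 = 1744/15.
  ∫_0^2 u'(x)^2 dx = ∫_0^2 (36*x^2 + 24*x + 4) dx. Term by term:
    ∫_0^2 36*x^2 dx = 96;  ∫_0^2 24*x dx = 48;  ∫_0^2 4 dx = 8.
  Sum: 96 + 48 + 8 = 152.
Adding: ||u||_{H^1}^2 = 1744/15 + 152 = 4024/15.


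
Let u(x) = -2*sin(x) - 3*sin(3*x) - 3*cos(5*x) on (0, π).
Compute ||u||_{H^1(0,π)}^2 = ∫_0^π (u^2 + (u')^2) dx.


||u||_{H^1(0,π)}^2 = 166*π

u'(x) = 15*sin(5*x) - 2*cos(x) - 9*cos(3*x).
Expand u² and (u')² and integrate term by term on (0, π), using: for integers n ≥ 1, ∫_0^π sin²(nx) dx = ∫_0^π cos²(nx) dx = π/2; for n ≠ n', ∫_0^π sin(nx)sin(n'x) dx = ∫_0^π cos(nx)cos(n'x) dx = 0; and by product-to-sum, ∫_0^π sin(nx)cos(n'x) dx = ½∫_0^π [sin((n+n')x) + sin((n−n')x)] dx, which is 0 when n+n' is even and 2n/(n²−n'²) when n+n' is odd (it need not vanish on (0, π)).
  u² squared terms: (-3)²·∫cos(5x)² dx = 9·π/2 = 9*π/2;  (-3)²·∫sin(3x)² dx = 9·π/2 = 9*π/2;  (-2)²·∫sin(x)² dx = 4·π/2 = 2*π.
  u² cross terms: 2·(-3)·(-3)·∫cos(5x)·sin(3x) dx = 18·(0) = 0;  2·(-3)·(-2)·∫cos(5x)·sin(x) dx = 12·(0) = 0;  2·(-3)·(-2)·∫sin(3x)·sin(x) dx = 12·(0) = 0.
  So ∫_0^π u² dx = 9*π/2 + 9*π/2 + 2*π + 0 + 0 + 0 = 11*π.
  (u')² squared terms: (-9)²·∫cos(3x)² dx = 81·π/2 = 81*π/2;  (-2)²·∫cos(x)² dx = 4·π/2 = 2*π;  (15)²·∫sin(5x)² dx = 225·π/2 = 225*π/2.
  (u')² cross terms: 2·(-9)·(-2)·∫cos(3x)·cos(x) dx = 36·(0) = 0;  2·(-9)·(15)·∫cos(3x)·sin(5x) dx = -270·(0) = 0;  2·(-2)·(15)·∫cos(x)·sin(5x) dx = -60·(0) = 0.
  So ∫_0^π (u')² dx = 81*π/2 + 2*π + 225*π/2 + 0 + 0 + 0 = 155*π.
||u||_{H^1}^2 = (11*π) + (155*π) = 166*π.


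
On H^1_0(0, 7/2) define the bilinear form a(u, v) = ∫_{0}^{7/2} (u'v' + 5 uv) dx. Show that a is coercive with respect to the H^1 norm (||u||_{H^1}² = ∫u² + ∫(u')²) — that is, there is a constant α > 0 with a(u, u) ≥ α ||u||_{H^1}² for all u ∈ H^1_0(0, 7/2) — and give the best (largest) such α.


α = 1

Coercivity of a(·,·) on H^1_0(0, 7/2) means a(u, u) ≥ α ||u||_{H^1}² for every u ∈ H^1_0.
The interval has length L = 7/2, and Poincaré/coercivity depend only on L. Here a(u, u) = ∫(u')² + (5)·∫u².
Here c = 5 ≥ 1, so a(u,u) = ∫(u')² + c∫u² ≥ ∫(u')² + ∫u² = ||u||_{H^1}², i.e. α = 1 works. No larger α is possible: a(u,u) ≥ α||u||_{H^1}² means (1−α)∫(u')² ≥ (α−c)∫u², and for the modes u_n = sin(nπ(x−x₀)/L) (x₀ the left endpoint) one has ∫u_n²/∫(u_n')² = (L/(nπ))² → 0, so a(u_n,u_n)/||u_n||_{H^1}² → 1. Hence the optimal constant is α = 1.
Therefore α = 1.


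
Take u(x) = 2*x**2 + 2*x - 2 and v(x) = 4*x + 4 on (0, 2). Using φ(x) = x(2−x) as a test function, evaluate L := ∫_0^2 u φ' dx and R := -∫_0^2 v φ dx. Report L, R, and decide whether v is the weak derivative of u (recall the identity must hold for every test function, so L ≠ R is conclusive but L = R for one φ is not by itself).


LHS = -8, RHS = -32/3. No, v is not the weak derivative of u.

u(x) = 2*x**2 + 2*x - 2, classical derivative u'(x) = 4*x + 2.
φ(x) = x(2−x), so φ'(x) = 2 - 2*x.
Note φ(0) = φ(2) = 0, so the boundary term u·φ vanishes.
LHS = ∫_0^2 u(x) φ'(x) dx = ∫_0^2 (-4*x^3 + 8*x - 4) dx. Term by term:
  ∫_0^2 -4*x^3 dx = -16;  ∫_0^2 8*x dx = 16;  ∫_0^2 -4 dx = -8.
Sum: -16 + 16 − 8 = -8.
So LHS = -8.
∫_0^2 v(x) φ(x) dx = ∫_0^2 (-4*x^3 + 4*x^2 + 8*x) dx. Term by term:
  ∫_0^2 -4*x^3 dx = -16;  ∫_0^2 4*x^2 dx = 32/3;  ∫_0^2 8*x dx = 16.
Sum: -16 + 32/3 + 16 = 32/3.
So RHS = -∫_0^2 v(x) φ(x) dx = -32/3.
LHS − RHS = 8/3 ≠ 0, so the identity fails.
(For a valid weak derivative the identity must hold for EVERY test function, in particular this one. The failure shows v is NOT the weak derivative of u.)
Correct weak derivative would be u'(x) = 4*x + 2.


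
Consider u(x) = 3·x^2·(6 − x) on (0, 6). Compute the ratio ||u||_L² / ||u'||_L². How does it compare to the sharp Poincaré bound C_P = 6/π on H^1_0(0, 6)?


||u||_L² / ||u'||_L² = 3*sqrt(14)/7 < C_P = 6/π.

u(x) = 3·x^2·(6 − x), so u'(x) = 9*x*(4 - x).
u(x) = 3·x^2·(6 − x) vanishes at x = 0 and x = 6, so u ∈ H^1_0(0, 6). Differentiate via the product rule and integrate the resulting polynomials term by term.
  ∫_0^6 u² dx = ∫_0^6 (9*x^6 - 108*x^5 + 324*x^4) dx. Term by term:
    ∫_0^6 9*x^6 dx = 2519424/7;  ∫_0^6 -108*x^5 dx = -839808;  ∫_0^6 324*x^4 dx = 2519424/5.
  Sum: 2519424/7 − 839808 + 2519424/5 = 839808/35.
  ∫_0^6 (u')² dx = ∫_0^6 (81*x^4 - 648*x^3 + 1296*x^2) dx. Term by term:
    ∫_0^6 81*x^4 dx = 629856/5;  ∫_0^6 -648*x^3 dx = -209952;  ∫_0^6 1296*x^2 dx = 93312.
  Sum: 629856/5 − 209952 + 93312 = 46656/5.
∫_0^6 u² dx = 839808/35, so ||u||_L² = 648*sqrt(70)/35.
∫_0^6 (u')² dx = 46656/5, so ||u'||_L² = 216*sqrt(5)/5.
Ratio ||u||_L² / ||u'||_L² = 3*sqrt(14)/7.
Sharp Poincaré constant on H^1_0(0, 6) is C_P = L/π = 6/π, achieved by sin(π/6·x).
A polynomial bump cannot attain the sharp Poincaré constant (only the first sine eigenfunction does), so the ratio is strictly less than C_P, consistent with ||u||_L² ≤ C_P ||u'||_L².


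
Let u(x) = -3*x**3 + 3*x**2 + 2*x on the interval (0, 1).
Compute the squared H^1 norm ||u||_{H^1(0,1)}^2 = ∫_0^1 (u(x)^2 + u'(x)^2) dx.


||u||_{H^1}^2 = 758/105

The H^1 norm (squared) on an interval (0, L) is
  ||u||_{H^1}^2 = ∫_0^L u(x)^2 dx + ∫_0^L u'(x)^2 dx.
Compute u'(x) = -9*x**2 + 6*x + 2.
Then u(x)^2 = 9*x**6 - 18*x**5 - 3*x**4 + 12*x**3 + 4*x**2 and u'(x)^2 = 81*x**4 - 108*x**3 + 24*x + 4.
Integrate each monomial from 0 to 1 using ∫_0^1 c·x^n dx = c·1^(n+1)/(n+1):
  ∫_0^1 u(x)^2 dx = ∫_0^1 (9*x^6 - 18*x^5 - 3*x^4 + 12*x^3 + 4*x^2) dx. Term by term:
    ∫_0^1 9*x^6 dx = 9/7;  ∫_0^1 -18*x^5 dx = -3;  ∫_0^1 -3*x^4 dx = -3/5;
    ∫_0^1 12*x^3 dx = 3;  ∫_0^1 4*x^2 dx = 4/3.
  Sum: 9/7 − 3 − 3/5 + 3 + 4/3 = 212/105.
  ∫_0^1 u'(x)^2 dx = ∫_0^1 (81*x^4 - 108*x^3 + 24*x + 4) dx. Term by term:
    ∫_0^1 81*x^4 dx = 81/5;  ∫_0^1 -108*x^3 dx = -27;  ∫_0^1 24*x dx = 12;
    ∫_0^1 4 dx = 4.
  Sum: 81/5 − 27 + 12 + 4 = 26/5.
Adding: ||u||_{H^1}^2 = 212/105 + 26/5 = 758/105.


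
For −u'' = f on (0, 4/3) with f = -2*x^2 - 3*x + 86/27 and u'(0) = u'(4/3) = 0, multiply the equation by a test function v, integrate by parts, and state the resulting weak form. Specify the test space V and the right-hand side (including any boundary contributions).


V = H^1(0, 4/3) (no boundary constraint on v; u is determined up to an additive constant); weak form: ∫_0^4/3 u'v' dx = ∫_0^4/3 (-2*x^2 - 3*x + 86/27) v dx for all v ∈ V.

Multiply both sides by a test function v and integrate from 0 to 4/3:
  ∫_0^4/3 −u''(x) v(x) dx = ∫_0^4/3 f(x) v(x) dx.
Integrate the LHS by parts once:
  ∫_0^4/3 −u'' v dx = −[u'(x) v(x)]_0^4/3 + ∫_0^4/3 u'(x) v'(x) dx.
Thus ∫_0^4/3 u'(x) v'(x) dx = ∫_0^4/3 f(x) v(x) dx + [u'(x) v(x)]_0^4/3.
Choose V so that boundary terms are either known or forced to vanish.
u has homogeneous Neumann: u'(0) = u'(4/3) = 0. So [u' v]_0^4/3 = 0·v(4/3) − 0·v(0) = 0 for any v; take V = H^1(0, 4/3).
Weak formulation: find u (satisfying any essential BC) such that ∫_0^4/3 u'(x) v'(x) dx = ∫_0^4/3 f v dx for all v ∈ V (homogeneous Neumann, so boundary terms vanish).
Substituting f(x) = -2*x^2 - 3*x + 86/27, the right-hand side is ∫_0^4/3 (-2*x^2 - 3*x + 86/27) v dx.
Compatibility check (pure Neumann): taking v ≡ 1 ∈ V gives 0 = ∫_0^4/3 f dx + (0) − (0), i.e. ∫_0^4/3 f dx must equal u'(0) − u'(4/3) = 0. Indeed ∫_0^4/3 (-2*x^2 - 3*x + 86/27) dx = 0, so the data are compatible. The solution is then unique only up to an additive constant (fix it e.g. by requiring ∫_0^4/3 u dx = 0).


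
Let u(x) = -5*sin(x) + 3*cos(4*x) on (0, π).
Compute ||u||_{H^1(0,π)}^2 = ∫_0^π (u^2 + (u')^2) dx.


||u||_{H^1(0,π)}^2 = 68 + 203*π/2

u'(x) = -12*sin(4*x) - 5*cos(x).
Expand u² and (u')² and integrate term by term on (0, π), using: for integers n ≥ 1, ∫_0^π sin²(nx) dx = ∫_0^π cos²(nx) dx = π/2; for n ≠ n', ∫_0^π sin(nx)sin(n'x) dx = ∫_0^π cos(nx)cos(n'x) dx = 0; and by product-to-sum, ∫_0^π sin(nx)cos(n'x) dx = ½∫_0^π [sin((n+n')x) + sin((n−n')x)] dx, which is 0 when n+n' is even and 2n/(n²−n'²) when n+n' is odd (it need not vanish on (0, π)).
  u² squared terms: (-5)²·∫sin(x)² dx = 25·π/2 = 25*π/2;  (3)²·∫cos(4x)² dx = 9·π/2 = 9*π/2.
  u² cross terms: 2·(-5)·(3)·∫sin(x)·cos(4x) dx = -30·(-2/15) = 4.
  So ∫_0^π u² dx = 25*π/2 + 9*π/2 + 4 = 4 + 17*π.
  (u')² squared terms: (-12)²·∫sin(4x)² dx = 144·π/2 = 72*π;  (-5)²·∫cos(x)² dx = 25·π/2 = 25*π/2.
  (u')² cross terms: 2·(-12)·(-5)·∫sin(4x)·cos(x) dx = 120·(8/15) = 64.
  So ∫_0^π (u')² dx = 72*π + 25*π/2 + 64 = 64 + 169*π/2.
||u||_{H^1}^2 = (4 + 17*π) + (64 + 169*π/2) = 68 + 203*π/2.


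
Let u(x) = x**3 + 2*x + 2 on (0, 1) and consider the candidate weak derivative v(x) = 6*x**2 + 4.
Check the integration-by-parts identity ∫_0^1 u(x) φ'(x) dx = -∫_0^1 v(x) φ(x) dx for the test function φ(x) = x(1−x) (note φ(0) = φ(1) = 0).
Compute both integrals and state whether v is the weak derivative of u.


LHS = -29/60, RHS = -29/30. No, v is not the weak derivative of u.

u(x) = x**3 + 2*x + 2, classical derivative u'(x) = 3*x**2 + 2.
φ(x) = x(1−x), so φ'(x) = 1 - 2*x.
Note φ(0) = φ(1) = 0, so the boundary term u·φ vanishes.
LHS = ∫_0^1 u(x) φ'(x) dx = ∫_0^1 (-2*x^4 + x^3 - 4*x^2 - 2*x + 2) dx. Term by term:
  ∫_0^1 -2*x^4 dx = -2/5;  ∫_0^1 x^3 dx = 1/4;  ∫_0^1 -4*x^2 dx = -4/3;
  ∫_0^1 -2*x dx = -1;  ∫_0^1 2 dx = 2.
Sum: -2/5 + 1/4 − 4/3 − 1 + 2 = -29/60.
So LHS = -29/60.
∫_0^1 v(x) φ(x) dx = ∫_0^1 (-6*x^4 + 6*x^3 - 4*x^2 + 4*x) dx. Term by term:
  ∫_0^1 -6*x^4 dx = -6/5;  ∫_0^1 6*x^3 dx = 3/2;  ∫_0^1 -4*x^2 dx = -4/3;
  ∫_0^1 4*x dx = 2.
Sum: -6/5 + 3/2 − 4/3 + 2 = 29/30.
So RHS = -∫_0^1 v(x) φ(x) dx = -29/30.
LHS − RHS = 29/60 ≠ 0, so the identity fails.
(For a valid weak derivative the identity must hold for EVERY test function, in particular this one. The failure shows v is NOT the weak derivative of u.)
Correct weak derivative would be u'(x) = 3*x**2 + 2.


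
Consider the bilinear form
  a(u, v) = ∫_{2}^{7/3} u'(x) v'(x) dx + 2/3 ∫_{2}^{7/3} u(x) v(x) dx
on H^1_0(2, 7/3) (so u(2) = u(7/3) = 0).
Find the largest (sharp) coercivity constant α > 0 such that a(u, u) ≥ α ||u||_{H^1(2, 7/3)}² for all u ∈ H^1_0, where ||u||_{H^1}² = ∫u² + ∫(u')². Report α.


α = (2 + 27*π^2)/(3*(1 + 9*π^2))

Coercivity of a(·,·) on H^1_0(2, 7/3) means a(u, u) ≥ α ||u||_{H^1}² for every u ∈ H^1_0.
The interval has length L = 1/3, and Poincaré/coercivity depend only on L. Here a(u, u) = ∫(u')² + (2/3)·∫u².
Here 0 < c = 2/3 < 1. The condition a(u,u) ≥ α||u||_{H^1}² reads (1−α)∫(u')² ≥ (α−c)∫u². Any admissible α is ≤ 1 (rapidly oscillating u have ∫u²/∫(u')² → 0), and α = 1 would force 0 ≥ (1−c)∫u², impossible since c < 1; so 1−α > 0. By the sharp Poincaré inequality on H^1_0 of an interval of length L, ∫(u')² ≥ (π/L)²∫u² with equality for the first sine mode sin(π(x−x₀)/L) (x₀ the left endpoint), so the inequality holds for all u iff (1−α)(π/L)² ≥ α − c, i.e. α ≤ ((π/L)² + c)/((π/L)² + 1) = (1 + c(L/π)²)/(1 + (L/π)²). With (π/L)² = 9*π^2 and c = 2/3, the largest admissible constant is α = ((π/L)² + c)/((π/L)² + 1).
Simplifying, α = (2 + 27*π^2)/(3*(1 + 9*π^2)).


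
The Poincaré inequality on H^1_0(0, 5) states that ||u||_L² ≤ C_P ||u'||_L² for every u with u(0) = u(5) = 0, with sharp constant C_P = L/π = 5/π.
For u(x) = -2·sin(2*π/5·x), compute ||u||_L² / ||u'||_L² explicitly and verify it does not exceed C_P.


||u||_L² / ||u'||_L² = 5/(2*π) < C_P = 5/π.

u(x) = -2·sin(2*π/5·x), so u'(x) = -4*π*cos(2*π*x/5)/5.
Writing u(x) = A·sin(kπx/L) with A = -2 and k = 2, use ∫_0^L sin²(kπx/L) dx = L/2 and ∫_0^L cos²(kπx/L) dx = L/2.
u² = 4·sin²(2*π/5·x) and (u')² = 16*π^2/25·cos²(2*π/5·x), and each of sin², cos² integrates to L/2 = 5/2 over (0, 5).
∫_0^5 u² dx = 10, so ||u||_L² = sqrt(10).
∫_0^5 (u')² dx = 8*π^2/5, so ||u'||_L² = 2*sqrt(10)*π/5.
Ratio ||u||_L² / ||u'||_L² = 5/(2*π).
Sharp Poincaré constant on H^1_0(0, 5) is C_P = L/π = 5/π, achieved by sin(π/5·x).
This is the k = 2 harmonic; the ratio L/(kπ) is strictly less than C_P = L/π, consistent with the sharp inequality ||u||_L² ≤ C_P ||u'||_L².


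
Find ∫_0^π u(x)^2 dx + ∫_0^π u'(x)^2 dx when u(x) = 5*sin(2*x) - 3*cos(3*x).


||u||_{H^1(0,π)}^2 = 240 + 215*π/2

u'(x) = 9*sin(3*x) + 10*cos(2*x).
Expand u² and (u')² and integrate term by term on (0, π), using: for integers n ≥ 1, ∫_0^π sin²(nx) dx = ∫_0^π cos²(nx) dx = π/2; for n ≠ n', ∫_0^π sin(nx)sin(n'x) dx = ∫_0^π cos(nx)cos(n'x) dx = 0; and by product-to-sum, ∫_0^π sin(nx)cos(n'x) dx = ½∫_0^π [sin((n+n')x) + sin((n−n')x)] dx, which is 0 when n+n' is even and 2n/(n²−n'²) when n+n' is odd (it need not vanish on (0, π)).
  u² squared terms: (-3)²·∫cos(3x)² dx = 9·π/2 = 9*π/2;  (5)²·∫sin(2x)² dx = 25·π/2 = 25*π/2.
  u² cross terms: 2·(-3)·(5)·∫cos(3x)·sin(2x) dx = -30·(-4/5) = 24.
  So ∫_0^π u² dx = 9*π/2 + 25*π/2 + 24 = 24 + 17*π.
  (u')² squared terms: (9)²·∫sin(3x)² dx = 81·π/2 = 81*π/2;  (10)²·∫cos(2x)² dx = 100·π/2 = 50*π.
  (u')² cross terms: 2·(9)·(10)·∫sin(3x)·cos(2x) dx = 180·(6/5) = 216.
  So ∫_0^π (u')² dx = 81*π/2 + 50*π + 216 = 216 + 181*π/2.
||u||_{H^1}^2 = (24 + 17*π) + (216 + 181*π/2) = 240 + 215*π/2.


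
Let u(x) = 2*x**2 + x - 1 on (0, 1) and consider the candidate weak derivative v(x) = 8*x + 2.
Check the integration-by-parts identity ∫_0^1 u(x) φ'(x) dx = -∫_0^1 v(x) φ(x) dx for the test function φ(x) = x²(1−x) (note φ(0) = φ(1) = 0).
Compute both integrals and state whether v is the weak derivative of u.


LHS = -17/60, RHS = -17/30. No, v is not the weak derivative of u.

u(x) = 2*x**2 + x - 1, classical derivative u'(x) = 4*x + 1.
φ(x) = x²(1−x), so φ'(x) = x*(2 - 3*x).
Note φ(0) = φ(1) = 0, so the boundary term u·φ vanishes.
LHS = ∫_0^1 u(x) φ'(x) dx = ∫_0^1 (-6*x^4 + x^3 + 5*x^2 - 2*x) dx. Term by term:
  ∫_0^1 -6*x^4 dx = -6/5;  ∫_0^1 x^3 dx = 1/4;  ∫_0^1 5*x^2 dx = 5/3;
  ∫_0^1 -2*x dx = -1.
Sum: -6/5 + 1/4 + 5/3 − 1 = -17/60.
So LHS = -17/60.
∫_0^1 v(x) φ(x) dx = ∫_0^1 (-8*x^4 + 6*x^3 + 2*x^2) dx. Term by term:
  ∫_0^1 -8*x^4 dx = -8/5;  ∫_0^1 6*x^3 dx = 3/2;  ∫_0^1 2*x^2 dx = 2/3.
Sum: -8/5 + 3/2 + 2/3 = 17/30.
So RHS = -∫_0^1 v(x) φ(x) dx = -17/30.
LHS − RHS = 17/60 ≠ 0, so the identity fails.
(For a valid weak derivative the identity must hold for EVERY test function, in particular this one. The failure shows v is NOT the weak derivative of u.)
Correct weak derivative would be u'(x) = 4*x + 1.


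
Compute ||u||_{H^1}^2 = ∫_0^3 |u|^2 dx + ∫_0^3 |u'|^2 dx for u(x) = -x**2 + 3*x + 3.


||u||_{H^1}^2 = 711/10

The H^1 norm (squared) on an interval (0, L) is
  ||u||_{H^1}^2 = ∫_0^L u(x)^2 dx + ∫_0^L u'(x)^2 dx.
Compute u'(x) = 3 - 2*x.
Then u(x)^2 = x**4 - 6*x**3 + 3*x**2 + 18*x + 9 and u'(x)^2 = 4*x**2 - 12*x + 9.
Integrate each monomial from 0 to 3 using ∫_0^3 c·x^n dx = c·3^(n+1)/(n+1):
  ∫_0^3 u(x)^2 dx = ∫_0^3 (x^4 - 6*x^3 + 3*x^2 + 18*x + 9) dx. Term by term:
    ∫_0^3 x^4 dx = 243/5;  ∫_0^3 -6*x^3 dx = -243/2;  ∫_0^3 3*x^2 dx = 27;
    ∫_0^3 18*x dx = 81;  ∫_0^3 9 dx = 27.
  Sum: 243/5 − 243/2 + 27 + 81 + 27 = 621/10.
  ∫_0^3 u'(x)^2 dx = ∫_0^3 (4*x^2 - 12*x + 9) dx. Term by term:
    ∫_0^3 4*x^2 dx = 36;  ∫_0^3 -12*x dx = -54;  ∫_0^3 9 dx = 27.
  Sum: 36 − 54 + 27 = 9.
Adding: ||u||_{H^1}^2 = 621/10 + 9 = 711/10.
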